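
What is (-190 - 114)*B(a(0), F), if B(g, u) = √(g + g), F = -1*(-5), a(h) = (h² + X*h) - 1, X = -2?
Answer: -304*I*√2 ≈ -429.92*I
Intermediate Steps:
a(h) = -1 + h² - 2*h (a(h) = (h² - 2*h) - 1 = -1 + h² - 2*h)
F = 5
B(g, u) = √2*√g (B(g, u) = √(2*g) = √2*√g)
(-190 - 114)*B(a(0), F) = (-190 - 114)*(√2*√(-1 + 0² - 2*0)) = -304*√2*√(-1 + 0 + 0) = -304*√2*√(-1) = -304*√2*I = -304*I*√2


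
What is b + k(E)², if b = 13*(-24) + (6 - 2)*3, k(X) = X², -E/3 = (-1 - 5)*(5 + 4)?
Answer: 688747236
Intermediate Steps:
E = 162 (E = -3*(-1 - 5)*(5 + 4) = -(-18)*9 = -3*(-54) = 162)
b = -300 (b = -312 + 4*3 = -312 + 12 = -300)
b + k(E)² = -300 + (162²)² = -300 + 26244² = -300 + 688747536 = 688747236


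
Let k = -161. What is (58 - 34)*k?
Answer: -3864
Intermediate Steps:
(58 - 34)*k = (58 - 34)*(-161) = 24*(-161) = -3864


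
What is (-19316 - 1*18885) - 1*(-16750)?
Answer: -21451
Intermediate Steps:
(-19316 - 1*18885) - 1*(-16750) = (-19316 - 18885) + 16750 = -38201 + 16750 = -21451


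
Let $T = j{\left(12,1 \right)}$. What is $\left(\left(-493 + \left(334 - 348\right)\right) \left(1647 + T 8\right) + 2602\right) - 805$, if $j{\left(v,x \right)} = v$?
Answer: $-881904$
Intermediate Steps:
$T = 12$
$\left(\left(-493 + \left(334 - 348\right)\right) \left(1647 + T 8\right) + 2602\right) - 805 = \left(\left(-493 + \left(334 - 348\right)\right) \left(1647 + 12 \cdot 8\right) + 2602\right) - 805 = \left(\left(-493 - 14\right) \left(1647 + 96\right) + 2602\right) - 805 = \left(\left(-507\right) 1743 + 2602\right) - 805 = \left(-883701 + 2602\right) - 805 = -881099 - 805 = -881904$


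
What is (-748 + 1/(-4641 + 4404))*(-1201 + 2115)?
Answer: -162031178/237 ≈ -6.8368e+5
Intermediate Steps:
(-748 + 1/(-4641 + 4404))*(-1201 + 2115) = (-748 + 1/(-237))*914 = (-748 - 1/237)*914 = -177277/237*914 = -162031178/237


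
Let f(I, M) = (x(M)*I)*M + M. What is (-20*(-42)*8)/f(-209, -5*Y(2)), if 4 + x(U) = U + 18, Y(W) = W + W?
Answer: -336/1255 ≈ -0.26773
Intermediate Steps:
Y(W) = 2*W
x(U) = 14 + U (x(U) = -4 + (U + 18) = -4 + (18 + U) = 14 + U)
f(I, M) = M + I*M*(14 + M) (f(I, M) = ((14 + M)*I)*M + M = (I*(14 + M))*M + M = I*M*(14 + M) + M = M + I*M*(14 + M))
(-20*(-42)*8)/f(-209, -5*Y(2)) = (-20*(-42)*8)/(((-10*2)*(1 - 209*(14 - 10*2)))) = (840*8)/(((-5*4)*(1 - 209*(14 - 5*4)))) = 6720/((-20*(1 - 209*(14 - 20)))) = 6720/((-20*(1 - 209*(-6)))) = 6720/((-20*(1 + 1254))) = 6720/((-20*1255)) = 6720/(-25100) = 6720*(-1/25100) = -336/1255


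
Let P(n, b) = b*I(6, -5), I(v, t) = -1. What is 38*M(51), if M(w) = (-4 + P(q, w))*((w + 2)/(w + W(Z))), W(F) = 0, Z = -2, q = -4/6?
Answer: -110770/51 ≈ -2172.0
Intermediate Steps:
q = -⅔ (q = -4*⅙ = -⅔ ≈ -0.66667)
P(n, b) = -b (P(n, b) = b*(-1) = -b)
M(w) = (-4 - w)*(2 + w)/w (M(w) = (-4 - w)*((w + 2)/(w + 0)) = (-4 - w)*((2 + w)/w) = (-4 - w)*(2 + w)/w)
38*M(51) = 38*(-6 - 1*51 - 8/51) = 38*(-6 - 51 - 8*1/51) = 38*(-6 - 51 - 8/51) = 38*(-2915/51) = -110770/51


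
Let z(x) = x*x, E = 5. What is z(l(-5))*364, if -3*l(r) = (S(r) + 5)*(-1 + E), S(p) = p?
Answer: 0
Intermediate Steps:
l(r) = -20/3 - 4*r/3 (l(r) = -(r + 5)*(-1 + 5)/3 = -(5 + r)*4/3 = -(20 + 4*r)/3 = -20/3 - 4*r/3)
z(x) = x²
z(l(-5))*364 = (-20/3 - 4/3*(-5))²*364 = (-20/3 + 20/3)²*364 = 0²*364 = 0*364 = 0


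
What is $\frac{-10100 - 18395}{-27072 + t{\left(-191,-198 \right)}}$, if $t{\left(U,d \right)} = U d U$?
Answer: $\frac{5699}{1450062} \approx 0.0039302$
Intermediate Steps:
$t{\left(U,d \right)} = d U^{2}$
$\frac{-10100 - 18395}{-27072 + t{\left(-191,-198 \right)}} = \frac{-10100 - 18395}{-27072 - 198 \left(-191\right)^{2}} = - \frac{28495}{-27072 - 7223238} = - \frac{28495}{-7250310} = \left(-28495\right) \left(- \frac{1}{7250310}\right) = \frac{5699}{1450062}$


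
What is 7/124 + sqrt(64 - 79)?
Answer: 7/124 + I*sqrt(15) ≈ 0.056452 + 3.873*I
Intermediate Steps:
7/124 + sqrt(64 - 79) = 7*(1/124) + sqrt(-15) = 7/124 + I*sqrt(15)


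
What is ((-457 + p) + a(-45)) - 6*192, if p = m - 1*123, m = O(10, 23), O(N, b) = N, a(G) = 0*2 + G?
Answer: -1767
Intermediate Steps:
a(G) = G (a(G) = 0 + G = G)
m = 10
p = -113 (p = 10 - 1*123 = 10 - 123 = -113)
((-457 + p) + a(-45)) - 6*192 = ((-457 - 113) - 45) - 6*192 = (-570 - 45) - 1152 = -615 - 1152 = -1767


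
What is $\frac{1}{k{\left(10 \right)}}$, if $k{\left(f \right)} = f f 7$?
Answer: $\frac{1}{700} \approx 0.0014286$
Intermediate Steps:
$k{\left(f \right)} = 7 f^{2}$ ($k{\left(f \right)} = f 7 f = 7 f^{2}$)
$\frac{1}{k{\left(10 \right)}} = \frac{1}{7 \cdot 10^{2}} = \frac{1}{7 \cdot 100} = \frac{1}{700}$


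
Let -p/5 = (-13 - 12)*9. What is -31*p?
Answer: -34875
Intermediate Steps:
p = 1125 (p = -5*(-13 - 12)*9 = -(-125)*9 = -5*(-225) = 1125)
-31*p = -31*1125 = -34875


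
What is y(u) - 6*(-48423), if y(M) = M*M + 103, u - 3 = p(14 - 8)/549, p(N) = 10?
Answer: 87602233690/301401 ≈ 2.9065e+5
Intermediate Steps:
u = 1657/549 (u = 3 + 10/549 = 1657/549 ≈ 3.0182)
y(M) = 103 + M² (y(M) = M² + 103 = 103 + M²)
y(u) - 6*(-48423) = (103 + (1657/549)²) - 6*(-48423) = (103 + 2745649/301401) + 290538 = 33789952/301401 + 290538 = 87602233690/301401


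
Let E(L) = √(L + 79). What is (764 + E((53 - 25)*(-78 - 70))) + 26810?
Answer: 27574 + I*√4065 ≈ 27574.0 + 63.757*I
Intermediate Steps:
E(L) = √(79 + L)
(764 + E((53 - 25)*(-78 - 70))) + 26810 = (764 + √(79 + (53 - 25)*(-78 - 70))) + 26810 = (764 + √(79 + 28*(-148))) + 26810 = (764 + √(79 - 4144)) + 26810 = (764 + √(-4065)) + 26810 = (764 + I*√4065) + 26810 = 27574 + I*√4065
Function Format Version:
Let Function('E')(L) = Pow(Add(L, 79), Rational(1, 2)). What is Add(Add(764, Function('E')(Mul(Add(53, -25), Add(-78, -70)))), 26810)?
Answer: Add(27574, Mul(I, Pow(4065, Rational(1, 2)))) ≈ Add(27574., Mul(63.757, I))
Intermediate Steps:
Function('E')(L) = Pow(Add(79, L), Rational(1, 2))
Add(Add(764, Function('E')(Mul(Add(53, -25), Add(-78, -70)))), 26810) = Add(Add(764, Pow(Add(79, Mul(Add(53, -25), Add(-78, -70))), Rational(1, 2))), 26810) = Add(Add(764, Pow(Add(79, Mul(28, -148)), Rational(1, 2))), 26810) = Add(Add(764, Pow(Add(79, -4144), Rational(1, 2))), 26810) = Add(Add(764, Pow(-4065, Rational(1, 2))), 26810) = Add(Add(764, Mul(I, Pow(4065, Rational(1, 2)))), 26810) = Add(27574, Mul(I, Pow(4065, Rational(1, 2))))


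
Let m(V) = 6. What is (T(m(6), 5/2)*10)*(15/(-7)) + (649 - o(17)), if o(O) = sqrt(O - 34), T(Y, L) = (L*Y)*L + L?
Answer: -1457/7 - I*sqrt(17) ≈ -208.14 - 4.1231*I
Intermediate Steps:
T(Y, L) = L + Y*L**2 (T(Y, L) = Y*L**2 + L = L + Y*L**2)
o(O) = sqrt(-34 + O)
(T(m(6), 5/2)*10)*(15/(-7)) + (649 - o(17)) = (((5/2)*(1 + (5/2)*6))*10)*(15/(-7)) + (649 - sqrt(-34 + 17)) = (((5*(1/2))*(1 + (5*(1/2))*6))*10)*(15*(-1/7)) + (649 - sqrt(-17)) = ((5*(1 + (5/2)*6)/2)*10)*(-15/7) + (649 - I*sqrt(17)) = ((5*(1 + 15)/2)*10)*(-15/7) + (649 - I*sqrt(17)) = (((5/2)*16)*10)*(-15/7) + (649 - I*sqrt(17)) = (40*10)*(-15/7) + (649 - I*sqrt(17)) = 400*(-15/7) + (649 - I*sqrt(17)) = -6000/7 + (649 - I*sqrt(17)) = -1457/7 - I*sqrt(17)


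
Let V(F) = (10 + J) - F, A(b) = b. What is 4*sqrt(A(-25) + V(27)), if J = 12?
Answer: 4*I*sqrt(30) ≈ 21.909*I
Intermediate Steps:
V(F) = 22 - F (V(F) = (10 + 12) - F = 22 - F)
4*sqrt(A(-25) + V(27)) = 4*sqrt(-25 + (22 - 1*27)) = 4*sqrt(-25 + (22 - 27)) = 4*sqrt(-25 - 5) = 4*sqrt(-30) = 4*(I*sqrt(30)) = 4*I*sqrt(30)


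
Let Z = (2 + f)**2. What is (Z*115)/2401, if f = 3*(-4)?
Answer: 11500/2401 ≈ 4.7897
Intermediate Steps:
f = -12
Z = 100 (Z = (2 - 12)**2 = (-10)**2 = 100)
(Z*115)/2401 = (100*115)/2401 = 11500*(1/2401) = 11500/2401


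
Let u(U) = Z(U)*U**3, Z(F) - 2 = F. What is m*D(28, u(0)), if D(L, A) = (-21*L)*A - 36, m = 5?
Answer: -180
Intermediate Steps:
Z(F) = 2 + F
u(U) = U**3*(2 + U) (u(U) = (2 + U)*U**3 = U**3*(2 + U))
D(L, A) = -36 - 21*A*L (D(L, A) = -21*A*L - 36 = -36 - 21*A*L)
m*D(28, u(0)) = 5*(-36 - 21*0**3*(2 + 0)*28) = 5*(-36 - 21*0*2*28) = 5*(-36 - 21*0*28) = 5*(-36 + 0) = 5*(-36) = -180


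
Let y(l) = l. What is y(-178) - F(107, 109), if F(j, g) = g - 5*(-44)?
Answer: -507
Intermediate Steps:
F(j, g) = 220 + g (F(j, g) = g + 220 = 220 + g)
y(-178) - F(107, 109) = -178 - (220 + 109) = -178 - 1*329 = -178 - 329 = -507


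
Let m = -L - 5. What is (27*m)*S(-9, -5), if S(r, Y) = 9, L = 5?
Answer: -2430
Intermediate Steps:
m = -10 (m = -1*5 - 5 = -5 - 5 = -10)
(27*m)*S(-9, -5) = (27*(-10))*9 = -270*9 = -2430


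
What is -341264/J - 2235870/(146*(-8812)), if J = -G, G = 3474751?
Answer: 586296100007/319317703468 ≈ 1.8361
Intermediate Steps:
J = -3474751 (J = -1*3474751 = -3474751)
-341264/J - 2235870/(146*(-8812)) = -341264/(-3474751) - 2235870/(146*(-8812)) = -341264*(-1/3474751) - 2235870/(-1286552) = 48752/496393 - 2235870*(-1/1286552) = 48752/496393 + 1117935/643276 = 586296100007/319317703468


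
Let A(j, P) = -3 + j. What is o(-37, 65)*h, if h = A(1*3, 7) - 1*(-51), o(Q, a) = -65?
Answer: -3315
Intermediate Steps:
h = 51 (h = (-3 + 1*3) - 1*(-51) = (-3 + 3) + 51 = 0 + 51 = 51)
o(-37, 65)*h = -65*51 = -3315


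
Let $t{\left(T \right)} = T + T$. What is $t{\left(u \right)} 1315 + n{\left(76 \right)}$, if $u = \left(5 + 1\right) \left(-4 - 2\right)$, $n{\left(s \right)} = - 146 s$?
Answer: $-105776$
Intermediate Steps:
$u = -36$ ($u = 6 \left(-6\right) = -36$)
$t{\left(T \right)} = 2 T$
$t{\left(u \right)} 1315 + n{\left(76 \right)} = 2 \left(-36\right) 1315 - 11096 = \left(-72\right) 1315 - 11096 = -94680 - 11096 = -105776$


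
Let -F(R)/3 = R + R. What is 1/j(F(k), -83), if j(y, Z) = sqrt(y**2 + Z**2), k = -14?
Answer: sqrt(13945)/13945 ≈ 0.0084682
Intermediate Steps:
F(R) = -6*R (F(R) = -3*(R + R) = -6*R)
j(y, Z) = sqrt(Z**2 + y**2)
1/j(F(k), -83) = 1/(sqrt((-83)**2 + (-6*(-14))**2)) = 1/(sqrt(6889 + 84**2)) = 1/(sqrt(6889 + 7056)) = 1/(sqrt(13945)) = sqrt(13945)/13945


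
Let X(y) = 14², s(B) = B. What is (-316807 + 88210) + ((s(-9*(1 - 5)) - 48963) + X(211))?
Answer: -277328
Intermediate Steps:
X(y) = 196
(-316807 + 88210) + ((s(-9*(1 - 5)) - 48963) + X(211)) = (-316807 + 88210) + ((-9*(1 - 5) - 48963) + 196) = -228597 + ((-9*(-4) - 48963) + 196) = -228597 + ((36 - 48963) + 196) = -228597 + (-48927 + 196) = -228597 - 48731 = -277328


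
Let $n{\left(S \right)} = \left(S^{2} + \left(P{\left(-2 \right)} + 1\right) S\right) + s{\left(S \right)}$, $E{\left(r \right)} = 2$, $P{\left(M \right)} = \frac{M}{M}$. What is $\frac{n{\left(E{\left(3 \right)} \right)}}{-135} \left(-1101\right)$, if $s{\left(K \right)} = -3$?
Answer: $\frac{367}{9} \approx 40.778$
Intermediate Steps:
$P{\left(M \right)} = 1$
$n{\left(S \right)} = -3 + S^{2} + 2 S$ ($n{\left(S \right)} = \left(S^{2} + \left(1 + 1\right) S\right) - 3 = \left(S^{2} + 2 S\right) - 3 = -3 + S^{2} + 2 S$)
$\frac{n{\left(E{\left(3 \right)} \right)}}{-135} \left(-1101\right) = \frac{-3 + 2^{2} + 2 \cdot 2}{-135} \left(-1101\right) = \left(-3 + 4 + 4\right) \left(- \frac{1}{135}\right) \left(-1101\right) = 5 \left(- \frac{1}{135}\right) \left(-1101\right) = \left(- \frac{1}{27}\right) \left(-1101\right) = \frac{367}{9}$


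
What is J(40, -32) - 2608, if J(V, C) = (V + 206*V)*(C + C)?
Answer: -532528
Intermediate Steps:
J(V, C) = 414*C*V (J(V, C) = (207*V)*(2*C) = 414*C*V)
J(40, -32) - 2608 = 414*(-32)*40 - 2608 = -529920 - 2608 = -532528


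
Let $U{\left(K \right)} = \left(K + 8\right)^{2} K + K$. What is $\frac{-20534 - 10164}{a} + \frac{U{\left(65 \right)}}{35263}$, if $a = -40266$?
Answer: $\frac{7516329637}{709949979} \approx 10.587$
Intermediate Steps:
$U{\left(K \right)} = K + K \left(8 + K\right)^{2}$ ($U{\left(K \right)} = \left(8 + K\right)^{2} K + K = K \left(8 + K\right)^{2} + K = K + K \left(8 + K\right)^{2}$)
$\frac{-20534 - 10164}{a} + \frac{U{\left(65 \right)}}{35263} = \frac{-20534 - 10164}{-40266} + \frac{65 \left(1 + \left(8 + 65\right)^{2}\right)}{35263} = \left(-30698\right) \left(- \frac{1}{40266}\right) + 65 \left(1 + 73^{2}\right) \frac{1}{35263} = \frac{15349}{20133} + 65 \left(1 + 5329\right) \frac{1}{35263} = \frac{15349}{20133} + 65 \cdot 5330 \cdot \frac{1}{35263} = \frac{15349}{20133} + 346450 \cdot \frac{1}{35263} = \frac{15349}{20133} + \frac{346450}{35263} = \frac{7516329637}{709949979}$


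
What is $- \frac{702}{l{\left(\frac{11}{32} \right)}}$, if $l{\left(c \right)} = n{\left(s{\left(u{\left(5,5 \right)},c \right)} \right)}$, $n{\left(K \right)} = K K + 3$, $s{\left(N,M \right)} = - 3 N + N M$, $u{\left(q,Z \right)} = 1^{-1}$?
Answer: $- \frac{718848}{10297} \approx -69.811$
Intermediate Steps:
$u{\left(q,Z \right)} = 1$
$s{\left(N,M \right)} = - 3 N + M N$
$n{\left(K \right)} = 3 + K^{2}$ ($n{\left(K \right)} = K^{2} + 3 = 3 + K^{2}$)
$l{\left(c \right)} = 3 + \left(-3 + c\right)^{2}$ ($l{\left(c \right)} = 3 + \left(1 \left(-3 + c\right)\right)^{2} = 3 + \left(-3 + c\right)^{2}$)
$- \frac{702}{l{\left(\frac{11}{32} \right)}} = - \frac{702}{3 + \left(-3 + \frac{11}{32}\right)^{2}} = - \frac{702}{3 + \left(- \frac{85}{32}\right)^{2}} = - \frac{702}{3 + \frac{7225}{1024}} = - \frac{702}{\frac{10297}{1024}} = \left(-702\right) \frac{1024}{10297} = - \frac{718848}{10297}$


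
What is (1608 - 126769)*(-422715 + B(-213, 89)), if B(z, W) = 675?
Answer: 52822948440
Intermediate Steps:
(1608 - 126769)*(-422715 + B(-213, 89)) = (1608 - 126769)*(-422715 + 675) = -125161*(-422040) = 52822948440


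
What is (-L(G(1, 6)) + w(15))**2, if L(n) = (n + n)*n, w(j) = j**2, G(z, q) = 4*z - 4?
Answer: 50625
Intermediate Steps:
G(z, q) = -4 + 4*z
L(n) = 2*n**2 (L(n) = (2*n)*n = 2*n**2)
(-L(G(1, 6)) + w(15))**2 = (-2*(-4 + 4*1)**2 + 15**2)**2 = (-2*(-4 + 4)**2 + 225)**2 = (-2*0**2 + 225)**2 = (-2*0 + 225)**2 = (-1*0 + 225)**2 = (0 + 225)**2 = 225**2 = 50625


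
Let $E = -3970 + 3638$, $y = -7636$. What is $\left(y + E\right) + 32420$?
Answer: $24452$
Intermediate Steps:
$E = -332$
$\left(y + E\right) + 32420 = \left(-7636 - 332\right) + 32420 = -7968 + 32420 = 24452$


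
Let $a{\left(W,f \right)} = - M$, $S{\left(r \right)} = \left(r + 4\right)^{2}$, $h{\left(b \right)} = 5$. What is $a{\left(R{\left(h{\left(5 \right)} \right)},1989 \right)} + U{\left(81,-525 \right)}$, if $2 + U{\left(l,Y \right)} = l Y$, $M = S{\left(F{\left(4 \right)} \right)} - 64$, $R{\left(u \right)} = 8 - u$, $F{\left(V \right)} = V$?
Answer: $-42527$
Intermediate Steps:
$S{\left(r \right)} = \left(4 + r\right)^{2}$
$M = 0$ ($M = \left(4 + 4\right)^{2} - 64 = 8^{2} - 64 = 64 - 64 = 0$)
$U{\left(l,Y \right)} = -2 + Y l$ ($U{\left(l,Y \right)} = -2 + l Y = -2 + Y l$)
$a{\left(W,f \right)} = 0$ ($a{\left(W,f \right)} = \left(-1\right) 0 = 0$)
$a{\left(R{\left(h{\left(5 \right)} \right)},1989 \right)} + U{\left(81,-525 \right)} = 0 - 42527 = -42527$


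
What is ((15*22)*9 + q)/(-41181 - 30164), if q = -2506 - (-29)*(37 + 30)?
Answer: -2407/71345 ≈ -0.033737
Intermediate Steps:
q = -563 (q = -2506 - (-29)*67 = -2506 - 1*(-1943) = -2506 + 1943 = -563)
((15*22)*9 + q)/(-41181 - 30164) = ((15*22)*9 - 563)/(-41181 - 30164) = (330*9 - 563)/(-71345) = (2970 - 563)*(-1/71345) = 2407*(-1/71345) = -2407/71345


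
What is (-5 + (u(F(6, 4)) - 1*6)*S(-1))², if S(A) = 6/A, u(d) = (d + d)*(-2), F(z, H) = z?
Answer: 30625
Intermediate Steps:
u(d) = -4*d (u(d) = (2*d)*(-2) = -4*d)
(-5 + (u(F(6, 4)) - 1*6)*S(-1))² = (-5 + (-4*6 - 1*6)*(6/(-1)))² = (-5 + (-24 - 6)*(6*(-1)))² = (-5 - 30*(-6))² = (-5 + 180)² = 175² = 30625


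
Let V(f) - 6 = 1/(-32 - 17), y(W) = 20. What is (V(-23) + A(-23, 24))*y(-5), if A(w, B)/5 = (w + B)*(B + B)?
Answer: 241060/49 ≈ 4919.6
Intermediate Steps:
A(w, B) = 10*B*(B + w) (A(w, B) = 5*((w + B)*(B + B)) = 5*((B + w)*(2*B)) = 5*(2*B*(B + w)) = 10*B*(B + w))
V(f) = 293/49 (V(f) = 6 + 1/(-32 - 17) = 6 + 1/(-49) = 6 - 1/49 = 293/49)
(V(-23) + A(-23, 24))*y(-5) = (293/49 + 10*24*(24 - 23))*20 = (293/49 + 10*24*1)*20 = (293/49 + 240)*20 = (12053/49)*20 = 241060/49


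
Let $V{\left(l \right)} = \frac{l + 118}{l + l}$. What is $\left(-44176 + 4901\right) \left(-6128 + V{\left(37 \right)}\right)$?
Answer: $\frac{17804025175}{74} \approx 2.4059 \cdot 10^{8}$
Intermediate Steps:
$V{\left(l \right)} = \frac{118 + l}{2 l}$
$\left(-44176 + 4901\right) \left(-6128 + V{\left(37 \right)}\right) = \left(-44176 + 4901\right) \left(-6128 + \frac{118 + 37}{2 \cdot 37}\right) = - 39275 \left(-6128 + \frac{1}{2} \cdot \frac{1}{37} \cdot 155\right) = - 39275 \left(-6128 + \frac{155}{74}\right) = \left(-39275\right) \left(- \frac{453317}{74}\right) = \frac{17804025175}{74}$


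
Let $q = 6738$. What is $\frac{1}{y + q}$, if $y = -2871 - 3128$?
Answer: $\frac{1}{739} \approx 0.0013532$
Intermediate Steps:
$y = -5999$
$\frac{1}{y + q} = \frac{1}{-5999 + 6738} = \frac{1}{739}$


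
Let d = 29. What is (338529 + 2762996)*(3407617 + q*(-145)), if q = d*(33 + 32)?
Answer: 9721084995300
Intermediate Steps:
q = 1885 (q = 29*(33 + 32) = 29*65 = 1885)
(338529 + 2762996)*(3407617 + q*(-145)) = (338529 + 2762996)*(3407617 + 1885*(-145)) = 3101525*(3407617 - 273325) = 3101525*3134292 = 9721084995300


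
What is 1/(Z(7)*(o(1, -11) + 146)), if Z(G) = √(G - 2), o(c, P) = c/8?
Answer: 8*√5/5845 ≈ 0.0030605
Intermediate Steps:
o(c, P) = c/8 (o(c, P) = c*(⅛) = c/8)
Z(G) = √(-2 + G)
1/(Z(7)*(o(1, -11) + 146)) = 1/(√(-2 + 7)*((⅛)*1 + 146)) = 1/(√5*(⅛ + 146)) = 1/(√5*(1169/8)) = 1/(1169*√5/8) = 8*√5/5845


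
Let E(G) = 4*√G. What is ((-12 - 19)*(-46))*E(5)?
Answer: 5704*√5 ≈ 12755.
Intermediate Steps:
((-12 - 19)*(-46))*E(5) = ((-12 - 19)*(-46))*(4*√5) = (-31*(-46))*(4*√5) = 1426*(4*√5) = 5704*√5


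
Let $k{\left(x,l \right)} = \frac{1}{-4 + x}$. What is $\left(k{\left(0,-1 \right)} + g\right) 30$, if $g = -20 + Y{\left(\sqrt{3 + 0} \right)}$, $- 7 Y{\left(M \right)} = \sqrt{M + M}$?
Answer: $- \frac{1215}{2} - \frac{30 \sqrt{2} \sqrt[4]{3}}{7} \approx -615.48$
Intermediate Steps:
$Y{\left(M \right)} = - \frac{\sqrt{2} \sqrt{M}}{7}$ ($Y{\left(M \right)} = - \frac{\sqrt{M + M}}{7} = - \frac{\sqrt{2 M}}{7} = - \frac{\sqrt{2} \sqrt{M}}{7}$)
$g = -20 - \frac{\sqrt{2} \sqrt[4]{3}}{7}$ ($g = -20 - \frac{\sqrt{2} \sqrt{\sqrt{3 + 0}}}{7} = -20 - \frac{\sqrt{2} \sqrt{\sqrt{3}}}{7} = -20 - \frac{\sqrt{2} \sqrt[4]{3}}{7} \approx -20.266$)
$\left(k{\left(0,-1 \right)} + g\right) 30 = \left(\frac{1}{-4 + 0} - \left(20 + \frac{\sqrt{2} \sqrt[4]{3}}{7}\right)\right) 30 = \left(\frac{1}{-4} - \left(20 + \frac{\sqrt{2} \sqrt[4]{3}}{7}\right)\right) 30 = \left(- \frac{1}{4} - \left(20 + \frac{\sqrt{2} \sqrt[4]{3}}{7}\right)\right) 30 = \left(- \frac{81}{4} - \frac{\sqrt{2} \sqrt[4]{3}}{7}\right) 30 = - \frac{1215}{2} - \frac{30 \sqrt{2} \sqrt[4]{3}}{7}$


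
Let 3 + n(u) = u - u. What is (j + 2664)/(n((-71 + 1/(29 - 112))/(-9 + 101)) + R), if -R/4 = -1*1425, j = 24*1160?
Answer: 10168/1899 ≈ 5.3544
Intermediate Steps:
j = 27840
n(u) = -3 (n(u) = -3 + (u - u) = -3 + 0 = -3)
R = 5700 (R = -(-4)*1425 = -4*(-1425) = 5700)
(j + 2664)/(n((-71 + 1/(29 - 112))/(-9 + 101)) + R) = (27840 + 2664)/(-3 + 5700) = 30504/5697 = 30504*(1/5697) = 10168/1899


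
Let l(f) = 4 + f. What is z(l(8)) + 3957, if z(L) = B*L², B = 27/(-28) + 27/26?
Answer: 361059/91 ≈ 3967.7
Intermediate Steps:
B = 27/364 (B = 27*(-1/28) + 27*(1/26) = -27/28 + 27/26 = 27/364 ≈ 0.074176)
z(L) = 27*L²/364
z(l(8)) + 3957 = 27*(4 + 8)²/364 + 3957 = (27/364)*12² + 3957 = (27/364)*144 + 3957 = 972/91 + 3957 = 361059/91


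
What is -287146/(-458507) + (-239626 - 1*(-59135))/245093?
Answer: -12378912359/112376856151 ≈ -0.11016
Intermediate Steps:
-287146/(-458507) + (-239626 - 1*(-59135))/245093 = -287146*(-1/458507) + (-239626 + 59135)*(1/245093) = 287146/458507 - 180491*1/245093 = 287146/458507 - 180491/245093 = -12378912359/112376856151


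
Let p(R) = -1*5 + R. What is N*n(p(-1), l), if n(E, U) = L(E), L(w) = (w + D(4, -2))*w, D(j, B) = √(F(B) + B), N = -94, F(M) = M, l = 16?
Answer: -3384 + 1128*I ≈ -3384.0 + 1128.0*I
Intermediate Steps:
D(j, B) = √2*√B (D(j, B) = √(B + B) = √(2*B) = √2*√B)
p(R) = -5 + R
L(w) = w*(w + 2*I) (L(w) = (w + √2*√(-2))*w = (w + √2*(I*√2))*w = (w + 2*I)*w = w*(w + 2*I))
n(E, U) = E*(E + 2*I)
N*n(p(-1), l) = -94*(-5 - 1)*((-5 - 1) + 2*I) = -(-564)*(-6 + 2*I) = -94*(36 - 12*I) = -3384 + 1128*I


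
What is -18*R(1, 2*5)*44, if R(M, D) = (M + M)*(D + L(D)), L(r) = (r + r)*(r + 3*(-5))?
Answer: 142560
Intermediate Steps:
L(r) = 2*r*(-15 + r) (L(r) = (2*r)*(r - 15) = (2*r)*(-15 + r) = 2*r*(-15 + r))
R(M, D) = 2*M*(D + 2*D*(-15 + D)) (R(M, D) = (M + M)*(D + 2*D*(-15 + D)) = (2*M)*(D + 2*D*(-15 + D)) = 2*M*(D + 2*D*(-15 + D)))
-18*R(1, 2*5)*44 = -36*2*5*(-29 + 2*(2*5))*44 = -36*10*(-29 + 2*10)*44 = -36*10*(-29 + 20)*44 = -36*10*(-9)*44 = -18*(-180)*44 = 3240*44 = 142560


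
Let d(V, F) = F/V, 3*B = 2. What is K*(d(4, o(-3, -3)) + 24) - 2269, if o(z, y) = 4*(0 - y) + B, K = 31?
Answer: -8561/6 ≈ -1426.8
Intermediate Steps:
B = ⅔ (B = (⅓)*2 = ⅔ ≈ 0.66667)
o(z, y) = ⅔ - 4*y (o(z, y) = 4*(0 - y) + ⅔ = 4*(-y) + ⅔ = -4*y + ⅔ = ⅔ - 4*y)
K*(d(4, o(-3, -3)) + 24) - 2269 = 31*((⅔ - 4*(-3))/4 + 24) - 2269 = 31*((⅔ + 12)*(¼) + 24) - 2269 = 31*((38/3)*(¼) + 24) - 2269 = 31*(19/6 + 24) - 2269 = 31*(163/6) - 2269 = 5053/6 - 2269 = -8561/6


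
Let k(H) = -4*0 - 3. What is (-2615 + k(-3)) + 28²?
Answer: -1834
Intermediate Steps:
k(H) = -3 (k(H) = 0 - 3 = -3)
(-2615 + k(-3)) + 28² = (-2615 - 3) + 28² = -2618 + 784 = -1834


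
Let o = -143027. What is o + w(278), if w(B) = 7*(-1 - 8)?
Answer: -143090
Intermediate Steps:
w(B) = -63 (w(B) = 7*(-9) = -63)
o + w(278) = -143027 - 63 = -143090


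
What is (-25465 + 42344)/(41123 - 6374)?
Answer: 16879/34749 ≈ 0.48574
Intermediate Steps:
(-25465 + 42344)/(41123 - 6374) = 16879/34749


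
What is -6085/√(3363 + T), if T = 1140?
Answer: -6085*√4503/4503 ≈ -90.680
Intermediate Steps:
-6085/√(3363 + T) = -6085/√(3363 + 1140) = -6085*√4503/4503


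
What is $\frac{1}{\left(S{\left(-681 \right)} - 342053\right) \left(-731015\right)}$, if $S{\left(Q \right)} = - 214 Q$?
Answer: $\frac{1}{143512133785} \approx 6.9681 \cdot 10^{-12}$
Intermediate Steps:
$\frac{1}{\left(S{\left(-681 \right)} - 342053\right) \left(-731015\right)} = \frac{1}{\left(\left(-214\right) \left(-681\right) - 342053\right) \left(-731015\right)} = \frac{1}{145734 - 342053} \left(- \frac{1}{731015}\right) = \frac{1}{-196319} \left(- \frac{1}{731015}\right) = \left(- \frac{1}{196319}\right) \left(- \frac{1}{731015}\right) = \frac{1}{143512133785}$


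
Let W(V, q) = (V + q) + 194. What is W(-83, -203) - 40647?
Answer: -40739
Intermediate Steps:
W(V, q) = 194 + V + q
W(-83, -203) - 40647 = (194 - 83 - 203) - 40647 = -92 - 40647 = -40739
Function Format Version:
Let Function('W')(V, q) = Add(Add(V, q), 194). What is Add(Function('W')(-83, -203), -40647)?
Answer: -40739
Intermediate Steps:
Function('W')(V, q) = Add(194, V, q)
Add(Function('W')(-83, -203), -40647) = Add(Add(194, -83, -203), -40647) = Add(-92, -40647) = -40739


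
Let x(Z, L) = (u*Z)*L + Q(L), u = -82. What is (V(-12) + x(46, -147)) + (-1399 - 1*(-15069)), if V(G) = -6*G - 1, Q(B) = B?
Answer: 568078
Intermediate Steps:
V(G) = -1 - 6*G
x(Z, L) = L - 82*L*Z (x(Z, L) = (-82*Z)*L + L = -82*L*Z + L = L - 82*L*Z)
(V(-12) + x(46, -147)) + (-1399 - 1*(-15069)) = ((-1 - 6*(-12)) - 147*(1 - 82*46)) + (-1399 - 1*(-15069)) = ((-1 + 72) - 147*(1 - 3772)) + (-1399 + 15069) = (71 - 147*(-3771)) + 13670 = (71 + 554337) + 13670 = 554408 + 13670 = 568078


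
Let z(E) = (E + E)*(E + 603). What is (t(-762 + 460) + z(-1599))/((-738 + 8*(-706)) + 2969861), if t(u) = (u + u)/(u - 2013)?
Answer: 7373757124/6860444625 ≈ 1.0748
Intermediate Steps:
t(u) = 2*u/(-2013 + u) (t(u) = (2*u)/(-2013 + u) = 2*u/(-2013 + u))
z(E) = 2*E*(603 + E) (z(E) = (2*E)*(603 + E) = 2*E*(603 + E))
(t(-762 + 460) + z(-1599))/((-738 + 8*(-706)) + 2969861) = (2*(-762 + 460)/(-2013 + (-762 + 460)) + 2*(-1599)*(603 - 1599))/((-738 + 8*(-706)) + 2969861) = (2*(-302)/(-2013 - 302) + 2*(-1599)*(-996))/((-738 - 5648) + 2969861) = (2*(-302)/(-2315) + 3185208)/(-6386 + 2969861) = (2*(-302)*(-1/2315) + 3185208)/2963475 = (604/2315 + 3185208)*(1/2963475) = (7373757124/2315)*(1/2963475) = 7373757124/6860444625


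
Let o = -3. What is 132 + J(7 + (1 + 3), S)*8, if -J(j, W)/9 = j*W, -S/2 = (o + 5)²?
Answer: 6468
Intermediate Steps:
S = -8 (S = -2*(-3 + 5)² = -2*2² = -2*4 = -8)
J(j, W) = -9*W*j (J(j, W) = -9*j*W = -9*W*j)
132 + J(7 + (1 + 3), S)*8 = 132 - 9*(-8)*(7 + (1 + 3))*8 = 132 - 9*(-8)*(7 + 4)*8 = 132 - 9*(-8)*11*8 = 132 + 792*8 = 132 + 6336 = 6468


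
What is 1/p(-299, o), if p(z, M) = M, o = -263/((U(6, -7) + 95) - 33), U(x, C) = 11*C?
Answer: 15/263 ≈ 0.057034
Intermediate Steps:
o = 263/15 (o = -263/((11*(-7) + 95) - 33) = -263/((-77 + 95) - 33) = -263/(18 - 33) = -263/(-15) = -263*(-1/15) = 263/15 ≈ 17.533)
1/p(-299, o) = 1/(263/15) = 15/263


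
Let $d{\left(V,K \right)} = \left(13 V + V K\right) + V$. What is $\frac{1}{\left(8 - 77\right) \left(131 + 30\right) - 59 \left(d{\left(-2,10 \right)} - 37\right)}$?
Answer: $- \frac{1}{6094} \approx -0.0001641$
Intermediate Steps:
$d{\left(V,K \right)} = 14 V + K V$ ($d{\left(V,K \right)} = \left(13 V + K V\right) + V = 14 V + K V$)
$\frac{1}{\left(8 - 77\right) \left(131 + 30\right) - 59 \left(d{\left(-2,10 \right)} - 37\right)} = \frac{1}{\left(8 - 77\right) \left(131 + 30\right) - 59 \left(- 2 \left(14 + 10\right) - 37\right)} = \frac{1}{\left(8 - 77\right) 161 - 59 \left(\left(-2\right) 24 - 37\right)} = \frac{1}{\left(-69\right) 161 - 59 \left(-48 - 37\right)} = \frac{1}{-11109 - -5015} = \frac{1}{-11109 + 5015} = \frac{1}{-6094} = - \frac{1}{6094}$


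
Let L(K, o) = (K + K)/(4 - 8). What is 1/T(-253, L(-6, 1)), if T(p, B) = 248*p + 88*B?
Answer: -1/62480 ≈ -1.6005e-5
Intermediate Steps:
L(K, o) = -K/2 (L(K, o) = (2*K)/(-4) = (2*K)*(-1/4) = -K/2)
T(p, B) = 88*B + 248*p
1/T(-253, L(-6, 1)) = 1/(88*(-1/2*(-6)) + 248*(-253)) = 1/(88*3 - 62744) = 1/(264 - 62744) = 1/(-62480) = -1/62480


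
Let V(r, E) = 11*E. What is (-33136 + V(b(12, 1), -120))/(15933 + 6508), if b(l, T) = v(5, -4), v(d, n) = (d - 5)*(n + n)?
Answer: -34456/22441 ≈ -1.5354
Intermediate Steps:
v(d, n) = 2*n*(-5 + d) (v(d, n) = (-5 + d)*(2*n) = 2*n*(-5 + d))
b(l, T) = 0 (b(l, T) = 2*(-4)*(-5 + 5) = 2*(-4)*0 = 0)
(-33136 + V(b(12, 1), -120))/(15933 + 6508) = (-33136 + 11*(-120))/(15933 + 6508) = (-33136 - 1320)/22441 = -34456*1/22441 = -34456/22441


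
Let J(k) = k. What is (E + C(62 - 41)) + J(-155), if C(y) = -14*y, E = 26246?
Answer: 25797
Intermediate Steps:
(E + C(62 - 41)) + J(-155) = (26246 - 14*(62 - 41)) - 155 = (26246 - 14*21) - 155 = (26246 - 294) - 155 = 25952 - 155 = 25797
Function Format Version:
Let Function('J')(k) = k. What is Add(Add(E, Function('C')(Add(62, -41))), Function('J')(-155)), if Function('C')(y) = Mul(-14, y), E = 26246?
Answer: 25797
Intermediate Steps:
Add(Add(E, Function('C')(Add(62, -41))), Function('J')(-155)) = Add(Add(26246, Mul(-14, Add(62, -41))), -155) = Add(Add(26246, Mul(-14, 21)), -155) = Add(Add(26246, -294), -155) = Add(25952, -155) = 25797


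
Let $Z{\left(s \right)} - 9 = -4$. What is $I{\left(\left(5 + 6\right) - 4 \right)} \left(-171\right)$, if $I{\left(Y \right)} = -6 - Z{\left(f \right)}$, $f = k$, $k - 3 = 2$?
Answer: $1881$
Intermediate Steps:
$k = 5$ ($k = 3 + 2 = 5$)
$f = 5$
$Z{\left(s \right)} = 5$ ($Z{\left(s \right)} = 9 - 4 = 5$)
$I{\left(Y \right)} = -11$ ($I{\left(Y \right)} = -6 - 5 = -11$)
$I{\left(\left(5 + 6\right) - 4 \right)} \left(-171\right) = \left(-11\right) \left(-171\right) = 1881$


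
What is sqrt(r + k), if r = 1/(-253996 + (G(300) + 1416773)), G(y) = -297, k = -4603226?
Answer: I*sqrt(388788396149601745)/290620 ≈ 2145.5*I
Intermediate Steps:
r = 1/1162480 (r = 1/(-253996 + (-297 + 1416773)) = 1/(-253996 + 1416476) = 1/1162480 ≈ 8.6023e-7)
sqrt(r + k) = sqrt(1/1162480 - 4603226) = sqrt(-5351158160479/1162480) = I*sqrt(388788396149601745)/290620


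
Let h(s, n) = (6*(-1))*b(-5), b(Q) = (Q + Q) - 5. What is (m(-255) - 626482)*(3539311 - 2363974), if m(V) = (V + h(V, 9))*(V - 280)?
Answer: -632574600759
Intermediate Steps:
b(Q) = -5 + 2*Q (b(Q) = 2*Q - 5 = -5 + 2*Q)
h(s, n) = 90 (h(s, n) = (6*(-1))*(-5 + 2*(-5)) = -6*(-5 - 10) = -6*(-15) = 90)
m(V) = (-280 + V)*(90 + V) (m(V) = (V + 90)*(V - 280) = (90 + V)*(-280 + V) = (-280 + V)*(90 + V))
(m(-255) - 626482)*(3539311 - 2363974) = ((-25200 + (-255)**2 - 190*(-255)) - 626482)*(3539311 - 2363974) = ((-25200 + 65025 + 48450) - 626482)*1175337 = (88275 - 626482)*1175337 = -538207*1175337 = -632574600759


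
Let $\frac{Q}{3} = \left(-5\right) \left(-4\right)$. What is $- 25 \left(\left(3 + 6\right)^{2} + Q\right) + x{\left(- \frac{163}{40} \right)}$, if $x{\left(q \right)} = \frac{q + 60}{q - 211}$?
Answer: $- \frac{30327812}{8603} \approx -3525.3$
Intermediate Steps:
$Q = 60$ ($Q = 3 \left(\left(-5\right) \left(-4\right)\right) = 3 \cdot 20 = 60$)
$x{\left(q \right)} = \frac{60 + q}{-211 + q}$
$- 25 \left(\left(3 + 6\right)^{2} + Q\right) + x{\left(- \frac{163}{40} \right)} = - 25 \left(\left(3 + 6\right)^{2} + 60\right) + \frac{60 - \frac{163}{40}}{-211 - \frac{163}{40}} = - 25 \left(9^{2} + 60\right) + \frac{60 - \frac{163}{40}}{-211 - \frac{163}{40}} = - 25 \left(81 + 60\right) + \frac{60 - \frac{163}{40}}{-211 - \frac{163}{40}} = \left(-25\right) 141 + \frac{1}{- \frac{8603}{40}} \cdot \frac{2237}{40} = -3525 - \frac{2237}{8603} = - \frac{30327812}{8603}$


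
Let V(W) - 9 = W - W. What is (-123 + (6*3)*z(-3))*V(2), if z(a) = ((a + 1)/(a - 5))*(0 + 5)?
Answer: -1809/2 ≈ -904.50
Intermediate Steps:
V(W) = 9 (V(W) = 9 + (W - W) = 9 + 0 = 9)
z(a) = 5*(1 + a)/(-5 + a) (z(a) = ((1 + a)/(-5 + a))*5 = 5*(1 + a)/(-5 + a))
(-123 + (6*3)*z(-3))*V(2) = (-123 + (6*3)*(5*(1 - 3)/(-5 - 3)))*9 = (-123 + 18*(5*(-2)/(-8)))*9 = (-123 + 18*(5*(-1/8)*(-2)))*9 = (-123 + 18*(5/4))*9 = (-123 + 45/2)*9 = -201/2*9 = -1809/2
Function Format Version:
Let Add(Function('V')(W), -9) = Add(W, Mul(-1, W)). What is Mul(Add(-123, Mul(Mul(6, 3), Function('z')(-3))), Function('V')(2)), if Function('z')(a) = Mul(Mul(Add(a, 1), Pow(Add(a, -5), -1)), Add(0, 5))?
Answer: Rational(-1809, 2) ≈ -904.50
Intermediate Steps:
Function('V')(W) = 9 (Function('V')(W) = Add(9, Add(W, Mul(-1, W))) = Add(9, 0) = 9)
Function('z')(a) = Mul(5, Pow(Add(-5, a), -1), Add(1, a)) (Function('z')(a) = Mul(Mul(Add(1, a), Pow(Add(-5, a), -1)), 5) = Mul(Mul(Pow(Add(-5, a), -1), Add(1, a)), 5) = Mul(5, Pow(Add(-5, a), -1), Add(1, a)))
Mul(Add(-123, Mul(Mul(6, 3), Function('z')(-3))), Function('V')(2)) = Mul(Add(-123, Mul(Mul(6, 3), Mul(5, Pow(Add(-5, -3), -1), Add(1, -3)))), 9) = Mul(Add(-123, Mul(18, Mul(5, Pow(-8, -1), -2))), 9) = Mul(Add(-123, Mul(18, Mul(5, Rational(-1, 8), -2))), 9) = Mul(Add(-123, Mul(18, Rational(5, 4))), 9) = Mul(Add(-123, Rational(45, 2)), 9) = Mul(Rational(-201, 2), 9) = Rational(-1809, 2)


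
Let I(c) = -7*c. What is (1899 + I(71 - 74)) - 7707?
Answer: -5787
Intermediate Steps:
(1899 + I(71 - 74)) - 7707 = (1899 - 7*(71 - 74)) - 7707 = (1899 - 7*(-3)) - 7707 = (1899 + 21) - 7707 = 1920 - 7707 = -5787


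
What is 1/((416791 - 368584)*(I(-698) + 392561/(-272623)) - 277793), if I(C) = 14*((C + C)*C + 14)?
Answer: 20971/13791265928462494 ≈ 1.5206e-12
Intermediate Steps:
I(C) = 196 + 28*C**2 (I(C) = 14*((2*C)*C + 14) = 14*(2*C**2 + 14) = 14*(14 + 2*C**2) = 196 + 28*C**2)
1/((416791 - 368584)*(I(-698) + 392561/(-272623)) - 277793) = 1/((416791 - 368584)*((196 + 28*(-698)**2) + 392561/(-272623)) - 277793) = 1/(48207*((196 + 28*487204) + 392561*(-1/272623)) - 277793) = 1/(48207*((196 + 13641712) - 30197/20971) - 277793) = 1/(48207*(13641908 - 30197/20971) - 277793) = 1/(48207*(286084422471/20971) - 277793) = 1/(13791271754059497/20971 - 277793) = 1/(13791265928462494/20971) = 20971/13791265928462494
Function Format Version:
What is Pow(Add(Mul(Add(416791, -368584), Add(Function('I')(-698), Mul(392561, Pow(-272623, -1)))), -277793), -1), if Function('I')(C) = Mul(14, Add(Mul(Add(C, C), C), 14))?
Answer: Rational(20971, 13791265928462494) ≈ 1.5206e-12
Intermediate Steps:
Function('I')(C) = Add(196, Mul(28, Pow(C, 2))) (Function('I')(C) = Mul(14, Add(Mul(Mul(2, C), C), 14)) = Mul(14, Add(Mul(2, Pow(C, 2)), 14)) = Mul(14, Add(14, Mul(2, Pow(C, 2)))) = Add(196, Mul(28, Pow(C, 2))))
Pow(Add(Mul(Add(416791, -368584), Add(Function('I')(-698), Mul(392561, Pow(-272623, -1)))), -277793), -1) = Pow(Add(Mul(Add(416791, -368584), Add(Add(196, Mul(28, Pow(-698, 2))), Mul(392561, Pow(-272623, -1)))), -277793), -1) = Pow(Add(Mul(48207, Add(Add(196, Mul(28, 487204)), Mul(392561, Rational(-1, 272623)))), -277793), -1) = Pow(Add(Mul(48207, Add(Add(196, 13641712), Rational(-30197, 20971))), -277793), -1) = Pow(Add(Mul(48207, Add(13641908, Rational(-30197, 20971))), -277793), -1) = Pow(Add(Mul(48207, Rational(286084422471, 20971)), -277793), -1) = Pow(Add(Rational(13791271754059497, 20971), -277793), -1) = Pow(Rational(13791265928462494, 20971), -1) = Rational(20971, 13791265928462494)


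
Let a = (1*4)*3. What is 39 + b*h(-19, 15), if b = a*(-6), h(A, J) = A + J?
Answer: 327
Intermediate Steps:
a = 12 (a = 4*3 = 12)
b = -72 (b = 12*(-6) = -72)
39 + b*h(-19, 15) = 39 - 72*(-19 + 15) = 39 - 72*(-4) = 39 + 288 = 327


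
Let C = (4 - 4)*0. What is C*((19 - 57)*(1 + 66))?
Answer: 0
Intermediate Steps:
C = 0 (C = 0*0 = 0)
C*((19 - 57)*(1 + 66)) = 0*((19 - 57)*(1 + 66)) = 0*(-38*67) = 0*(-2546) = 0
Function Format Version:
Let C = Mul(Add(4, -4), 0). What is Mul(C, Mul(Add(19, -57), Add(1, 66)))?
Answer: 0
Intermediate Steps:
C = 0 (C = Mul(0, 0) = 0)
Mul(C, Mul(Add(19, -57), Add(1, 66))) = Mul(0, Mul(Add(19, -57), Add(1, 66))) = Mul(0, Mul(-38, 67)) = Mul(0, -2546) = 0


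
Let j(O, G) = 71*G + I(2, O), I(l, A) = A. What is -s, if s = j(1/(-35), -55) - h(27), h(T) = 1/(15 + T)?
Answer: 820061/210 ≈ 3905.1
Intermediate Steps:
j(O, G) = O + 71*G (j(O, G) = 71*G + O = O + 71*G)
s = -820061/210 (s = (1/(-35) + 71*(-55)) - 1/(15 + 27) = (-1/35 - 3905) - 1/42 = -136676/35 - 1*1/42 = -136676/35 - 1/42 = -820061/210 ≈ -3905.1)
-s = -1*(-820061/210) = 820061/210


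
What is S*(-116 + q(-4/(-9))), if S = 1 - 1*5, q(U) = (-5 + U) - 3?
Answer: 4448/9 ≈ 494.22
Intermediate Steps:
q(U) = -8 + U
S = -4 (S = 1 - 5 = -4)
S*(-116 + q(-4/(-9))) = -4*(-116 + (-8 - 4/(-9))) = -4*(-116 + (-8 - 4*(-⅑))) = -4*(-116 + (-8 + 4/9)) = -4*(-116 - 68/9) = -4*(-1112/9) = 4448/9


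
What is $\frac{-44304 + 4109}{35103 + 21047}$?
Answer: $- \frac{8039}{11230} \approx -0.71585$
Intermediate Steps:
$\frac{-44304 + 4109}{35103 + 21047} = - \frac{40195}{56150} = \left(-40195\right) \frac{1}{56150} = - \frac{8039}{11230}$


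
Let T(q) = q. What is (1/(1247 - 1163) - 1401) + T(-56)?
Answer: -122387/84 ≈ -1457.0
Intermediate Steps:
(1/(1247 - 1163) - 1401) + T(-56) = (1/(1247 - 1163) - 1401) - 56 = (1/84 - 1401) - 56 = -117683/84 - 56 = -122387/84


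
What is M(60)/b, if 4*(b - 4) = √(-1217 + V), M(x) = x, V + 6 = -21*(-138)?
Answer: -1280/473 + 400*√67/473 ≈ 4.2159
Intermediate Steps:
V = 2892 (V = -6 - 21*(-138) = -6 + 2898 = 2892)
b = 4 + 5*√67/4 (b = 4 + √(-1217 + 2892)/4 = 4 + √1675/4 = 4 + (5*√67)/4 = 4 + 5*√67/4 ≈ 14.232)
M(60)/b = 60/(4 + 5*√67/4)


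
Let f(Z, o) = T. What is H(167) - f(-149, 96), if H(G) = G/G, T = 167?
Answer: -166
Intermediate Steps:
H(G) = 1
f(Z, o) = 167
H(167) - f(-149, 96) = 1 - 1*167 = 1 - 167 = -166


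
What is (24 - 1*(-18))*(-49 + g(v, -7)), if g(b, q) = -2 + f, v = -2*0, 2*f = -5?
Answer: -2247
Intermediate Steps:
f = -5/2 (f = (½)*(-5) = -5/2 ≈ -2.5000)
v = 0
g(b, q) = -9/2 (g(b, q) = -2 - 5/2 = -9/2)
(24 - 1*(-18))*(-49 + g(v, -7)) = (24 - 1*(-18))*(-49 - 9/2) = (24 + 18)*(-107/2) = 42*(-107/2) = -2247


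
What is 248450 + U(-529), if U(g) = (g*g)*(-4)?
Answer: -870914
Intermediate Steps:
U(g) = -4*g² (U(g) = g²*(-4) = -4*g²)
248450 + U(-529) = 248450 - 4*(-529)² = 248450 - 4*279841 = 248450 - 1119364 = -870914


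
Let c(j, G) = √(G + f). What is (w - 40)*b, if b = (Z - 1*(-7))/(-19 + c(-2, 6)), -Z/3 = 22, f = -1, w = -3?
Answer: -48203/356 - 2537*√5/356 ≈ -151.34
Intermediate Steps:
c(j, G) = √(-1 + G) (c(j, G) = √(G - 1) = √(-1 + G))
Z = -66 (Z = -3*22 = -66)
b = -59/(-19 + √5) (b = (-66 - 1*(-7))/(-19 + √(-1 + 6)) = (-66 + 7)/(-19 + √5) = -59/(-19 + √5) ≈ 3.5195)
(w - 40)*b = (-3 - 40)*(1121/356 + 59*√5/356) = -43*(1121/356 + 59*√5/356) = -48203/356 - 2537*√5/356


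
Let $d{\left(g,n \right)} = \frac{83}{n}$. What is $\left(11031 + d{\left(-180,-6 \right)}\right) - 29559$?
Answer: $- \frac{111251}{6} \approx -18542.0$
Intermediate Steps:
$\left(11031 + d{\left(-180,-6 \right)}\right) - 29559 = \left(11031 + \frac{83}{-6}\right) - 29559 = \left(11031 + 83 \left(- \frac{1}{6}\right)\right) - 29559 = \left(11031 - \frac{83}{6}\right) - 29559 = \frac{66103}{6} - 29559 = - \frac{111251}{6}$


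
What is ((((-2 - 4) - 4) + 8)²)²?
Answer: 16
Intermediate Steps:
((((-2 - 4) - 4) + 8)²)² = (((-6 - 4) + 8)²)² = ((-10 + 8)²)² = ((-2)²)² = 4² = 16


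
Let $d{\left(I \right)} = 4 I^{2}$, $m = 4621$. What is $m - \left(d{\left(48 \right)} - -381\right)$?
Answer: $-4976$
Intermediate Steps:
$m - \left(d{\left(48 \right)} - -381\right) = 4621 - \left(4 \cdot 48^{2} - -381\right) = 4621 - \left(4 \cdot 2304 + 381\right) = 4621 - \left(9216 + 381\right) = 4621 - 9597 = -4976$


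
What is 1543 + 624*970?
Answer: 606823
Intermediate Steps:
1543 + 624*970 = 1543 + 605280 = 606823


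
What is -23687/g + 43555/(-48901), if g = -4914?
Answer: 944288717/240299514 ≈ 3.9296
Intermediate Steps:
-23687/g + 43555/(-48901) = -23687/(-4914) + 43555/(-48901) = -23687*(-1/4914) + 43555*(-1/48901) = 23687/4914 - 43555/48901 = 944288717/240299514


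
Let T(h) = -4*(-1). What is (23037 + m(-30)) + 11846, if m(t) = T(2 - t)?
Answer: 34887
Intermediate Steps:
T(h) = 4
m(t) = 4
(23037 + m(-30)) + 11846 = (23037 + 4) + 11846 = 23041 + 11846 = 34887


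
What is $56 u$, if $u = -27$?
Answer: $-1512$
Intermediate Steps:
$56 u = 56 \left(-27\right) = -1512$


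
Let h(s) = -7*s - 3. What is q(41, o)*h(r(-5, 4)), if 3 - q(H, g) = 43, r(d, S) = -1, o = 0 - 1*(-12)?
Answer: -160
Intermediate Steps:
o = 12 (o = 0 + 12 = 12)
q(H, g) = -40 (q(H, g) = 3 - 1*43 = 3 - 43 = -40)
h(s) = -3 - 7*s
q(41, o)*h(r(-5, 4)) = -40*(-3 - 7*(-1)) = -40*(-3 + 7) = -40*4 = -160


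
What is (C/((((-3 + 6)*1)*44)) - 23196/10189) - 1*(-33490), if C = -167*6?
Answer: 7504839545/224158 ≈ 33480.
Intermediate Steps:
C = -1002
(C/((((-3 + 6)*1)*44)) - 23196/10189) - 1*(-33490) = (-1002*1/(44*(-3 + 6)) - 23196/10189) - 1*(-33490) = (-1002/((3*1)*44) - 23196*1/10189) + 33490 = (-1002/(3*44) - 23196/10189) + 33490 = (-1002/132 - 23196/10189) + 33490 = (-1002*1/132 - 23196/10189) + 33490 = (-167/22 - 23196/10189) + 33490 = -2211875/224158 + 33490 = 7504839545/224158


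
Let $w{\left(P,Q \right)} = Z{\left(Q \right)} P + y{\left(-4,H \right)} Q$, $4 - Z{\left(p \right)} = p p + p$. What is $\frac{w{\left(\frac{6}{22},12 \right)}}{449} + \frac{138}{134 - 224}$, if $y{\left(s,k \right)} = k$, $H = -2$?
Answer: $- \frac{124397}{74085} \approx -1.6791$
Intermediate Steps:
$Z{\left(p \right)} = 4 - p - p^{2}$ ($Z{\left(p \right)} = 4 - \left(p p + p\right) = 4 - \left(p^{2} + p\right) = 4 - \left(p + p^{2}\right) = 4 - p - p^{2}$)
$w{\left(P,Q \right)} = - 2 Q + P \left(4 - Q - Q^{2}\right)$ ($w{\left(P,Q \right)} = \left(4 - Q - Q^{2}\right) P - 2 Q = P \left(4 - Q - Q^{2}\right) - 2 Q = - 2 Q + P \left(4 - Q - Q^{2}\right)$)
$\frac{w{\left(\frac{6}{22},12 \right)}}{449} + \frac{138}{134 - 224} = \frac{\left(-2\right) 12 - \frac{6}{22} \left(-4 + 12 + 12^{2}\right)}{449} + \frac{138}{134 - 224} = \left(-24 - 6 \cdot \frac{1}{22} \left(-4 + 12 + 144\right)\right) \frac{1}{449} + \frac{138}{-90} = \left(-24 - \frac{3}{11} \cdot 152\right) \frac{1}{449} + 138 \left(- \frac{1}{90}\right) = \left(-24 - \frac{456}{11}\right) \frac{1}{449} - \frac{23}{15} = \left(- \frac{720}{11}\right) \frac{1}{449} - \frac{23}{15} = - \frac{720}{4939} - \frac{23}{15} = - \frac{124397}{74085}$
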